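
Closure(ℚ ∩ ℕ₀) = ℕ₀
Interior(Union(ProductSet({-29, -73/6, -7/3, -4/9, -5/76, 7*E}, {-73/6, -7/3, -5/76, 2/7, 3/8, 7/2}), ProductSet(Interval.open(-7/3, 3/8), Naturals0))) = EmptySet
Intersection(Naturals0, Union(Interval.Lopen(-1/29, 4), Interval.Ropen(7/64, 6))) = Range(0, 6, 1)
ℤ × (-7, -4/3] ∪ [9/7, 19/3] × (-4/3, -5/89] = (ℤ × (-7, -4/3]) ∪ ([9/7, 19/3] × (-4/3, -5/89])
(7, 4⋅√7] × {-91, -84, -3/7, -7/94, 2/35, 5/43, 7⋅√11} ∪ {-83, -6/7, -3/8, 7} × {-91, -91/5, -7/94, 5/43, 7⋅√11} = ({-83, -6/7, -3/8, 7} × {-91, -91/5, -7/94, 5/43, 7⋅√11}) ∪ ((7, 4⋅√7] × {-91, -84, -3/7, -7/94, 2/35, 5/43, 7⋅√11})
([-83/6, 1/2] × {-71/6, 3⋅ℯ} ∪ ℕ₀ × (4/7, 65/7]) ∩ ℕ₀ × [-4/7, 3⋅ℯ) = ℕ₀ × (4/7, 3⋅ℯ)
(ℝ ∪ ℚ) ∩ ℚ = ℚ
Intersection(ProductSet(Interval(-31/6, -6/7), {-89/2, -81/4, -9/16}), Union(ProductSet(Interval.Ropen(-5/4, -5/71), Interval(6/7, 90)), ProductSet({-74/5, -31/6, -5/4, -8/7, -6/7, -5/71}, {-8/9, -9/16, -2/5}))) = ProductSet({-31/6, -5/4, -8/7, -6/7}, {-9/16})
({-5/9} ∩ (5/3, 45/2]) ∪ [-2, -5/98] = [-2, -5/98]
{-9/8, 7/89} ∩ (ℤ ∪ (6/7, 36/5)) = ∅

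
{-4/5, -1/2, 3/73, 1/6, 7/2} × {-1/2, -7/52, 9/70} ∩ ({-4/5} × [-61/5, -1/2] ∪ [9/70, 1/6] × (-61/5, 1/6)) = ({-4/5} × {-1/2}) ∪ ({1/6} × {-1/2, -7/52, 9/70})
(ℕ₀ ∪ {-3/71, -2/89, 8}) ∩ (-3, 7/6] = {-3/71, -2/89} ∪ {0, 1}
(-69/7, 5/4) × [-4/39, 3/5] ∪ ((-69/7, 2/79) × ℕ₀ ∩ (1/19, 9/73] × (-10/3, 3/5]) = (-69/7, 5/4) × [-4/39, 3/5]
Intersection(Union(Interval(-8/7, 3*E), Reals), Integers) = Integers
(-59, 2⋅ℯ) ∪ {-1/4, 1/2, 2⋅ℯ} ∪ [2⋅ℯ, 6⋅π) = (-59, 6⋅π)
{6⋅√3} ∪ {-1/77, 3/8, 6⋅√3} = {-1/77, 3/8, 6⋅√3}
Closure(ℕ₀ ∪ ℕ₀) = ℕ₀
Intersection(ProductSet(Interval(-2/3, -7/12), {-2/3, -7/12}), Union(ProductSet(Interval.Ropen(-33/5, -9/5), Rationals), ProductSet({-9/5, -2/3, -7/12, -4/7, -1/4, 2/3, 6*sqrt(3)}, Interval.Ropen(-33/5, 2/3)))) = ProductSet({-2/3, -7/12}, {-2/3, -7/12})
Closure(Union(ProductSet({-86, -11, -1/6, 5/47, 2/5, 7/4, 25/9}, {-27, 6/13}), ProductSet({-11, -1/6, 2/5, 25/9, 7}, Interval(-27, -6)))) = Union(ProductSet({-11, -1/6, 2/5, 25/9, 7}, Interval(-27, -6)), ProductSet({-86, -11, -1/6, 5/47, 2/5, 7/4, 25/9}, {-27, 6/13}))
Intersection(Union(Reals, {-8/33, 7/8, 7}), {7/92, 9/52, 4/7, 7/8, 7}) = {7/92, 9/52, 4/7, 7/8, 7}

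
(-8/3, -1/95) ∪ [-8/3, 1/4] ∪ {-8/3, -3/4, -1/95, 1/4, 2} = [-8/3, 1/4] ∪ {2}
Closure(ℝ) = ℝ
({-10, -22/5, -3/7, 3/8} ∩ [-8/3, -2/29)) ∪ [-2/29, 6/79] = {-3/7} ∪ [-2/29, 6/79]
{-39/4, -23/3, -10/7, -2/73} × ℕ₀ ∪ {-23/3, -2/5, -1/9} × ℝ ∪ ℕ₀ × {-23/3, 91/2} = (ℕ₀ × {-23/3, 91/2}) ∪ ({-23/3, -2/5, -1/9} × ℝ) ∪ ({-39/4, -23/3, -10/7, -2/73} × ℕ₀)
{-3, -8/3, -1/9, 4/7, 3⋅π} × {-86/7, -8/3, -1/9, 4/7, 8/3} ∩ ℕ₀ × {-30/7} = ∅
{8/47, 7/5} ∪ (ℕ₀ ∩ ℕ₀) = ℕ₀ ∪ {8/47, 7/5}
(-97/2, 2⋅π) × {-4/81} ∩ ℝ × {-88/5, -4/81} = (-97/2, 2⋅π) × {-4/81}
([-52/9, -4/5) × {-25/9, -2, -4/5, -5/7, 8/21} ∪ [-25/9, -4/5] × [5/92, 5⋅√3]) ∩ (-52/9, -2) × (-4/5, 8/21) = ((-52/9, -2) × {-5/7}) ∪ ([-25/9, -2) × [5/92, 8/21))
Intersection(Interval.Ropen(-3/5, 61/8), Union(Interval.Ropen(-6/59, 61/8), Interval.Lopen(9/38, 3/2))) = Interval.Ropen(-6/59, 61/8)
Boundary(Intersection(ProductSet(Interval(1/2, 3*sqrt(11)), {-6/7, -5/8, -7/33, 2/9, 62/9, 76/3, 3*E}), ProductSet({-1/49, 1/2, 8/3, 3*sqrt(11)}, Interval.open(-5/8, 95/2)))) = ProductSet({1/2, 8/3, 3*sqrt(11)}, {-7/33, 2/9, 62/9, 76/3, 3*E})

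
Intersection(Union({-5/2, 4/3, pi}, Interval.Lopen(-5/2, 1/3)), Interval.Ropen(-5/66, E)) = Union({4/3}, Interval(-5/66, 1/3))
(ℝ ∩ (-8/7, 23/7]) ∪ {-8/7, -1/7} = [-8/7, 23/7]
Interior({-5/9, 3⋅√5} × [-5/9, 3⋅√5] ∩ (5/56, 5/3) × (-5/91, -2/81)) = ∅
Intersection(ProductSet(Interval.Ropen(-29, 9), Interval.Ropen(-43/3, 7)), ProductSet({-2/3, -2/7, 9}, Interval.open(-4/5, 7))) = ProductSet({-2/3, -2/7}, Interval.open(-4/5, 7))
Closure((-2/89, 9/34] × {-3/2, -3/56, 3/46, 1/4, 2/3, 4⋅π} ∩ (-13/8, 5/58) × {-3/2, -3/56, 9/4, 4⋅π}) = [-2/89, 5/58] × {-3/2, -3/56, 4⋅π}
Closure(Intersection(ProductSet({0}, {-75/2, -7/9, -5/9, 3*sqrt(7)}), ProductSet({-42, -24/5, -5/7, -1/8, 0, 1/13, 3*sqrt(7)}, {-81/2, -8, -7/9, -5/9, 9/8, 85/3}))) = ProductSet({0}, {-7/9, -5/9})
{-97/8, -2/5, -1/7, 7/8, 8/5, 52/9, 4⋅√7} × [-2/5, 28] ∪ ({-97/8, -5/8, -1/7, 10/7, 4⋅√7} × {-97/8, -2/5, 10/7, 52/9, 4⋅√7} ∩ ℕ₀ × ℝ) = {-97/8, -2/5, -1/7, 7/8, 8/5, 52/9, 4⋅√7} × [-2/5, 28]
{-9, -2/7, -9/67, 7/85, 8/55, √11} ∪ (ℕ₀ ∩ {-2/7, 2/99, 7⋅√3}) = {-9, -2/7, -9/67, 7/85, 8/55, √11}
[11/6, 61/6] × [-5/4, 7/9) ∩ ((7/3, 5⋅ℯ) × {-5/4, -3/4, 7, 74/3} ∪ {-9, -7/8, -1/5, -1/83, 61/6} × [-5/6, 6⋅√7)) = ({61/6} × [-5/6, 7/9)) ∪ ((7/3, 61/6] × {-5/4, -3/4})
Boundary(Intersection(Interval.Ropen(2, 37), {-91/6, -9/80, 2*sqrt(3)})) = {2*sqrt(3)}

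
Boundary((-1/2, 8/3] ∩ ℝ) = {-1/2, 8/3}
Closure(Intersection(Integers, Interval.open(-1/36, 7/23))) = Range(0, 1, 1)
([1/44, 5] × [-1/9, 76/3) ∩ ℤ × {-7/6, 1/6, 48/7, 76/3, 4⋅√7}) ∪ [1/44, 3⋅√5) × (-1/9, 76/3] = [1/44, 3⋅√5) × (-1/9, 76/3]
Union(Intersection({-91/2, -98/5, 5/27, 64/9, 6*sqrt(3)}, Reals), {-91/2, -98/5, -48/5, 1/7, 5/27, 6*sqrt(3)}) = {-91/2, -98/5, -48/5, 1/7, 5/27, 64/9, 6*sqrt(3)}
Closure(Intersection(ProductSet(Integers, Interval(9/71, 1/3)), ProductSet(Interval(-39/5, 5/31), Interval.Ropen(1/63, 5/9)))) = ProductSet(Range(-7, 1, 1), Interval(9/71, 1/3))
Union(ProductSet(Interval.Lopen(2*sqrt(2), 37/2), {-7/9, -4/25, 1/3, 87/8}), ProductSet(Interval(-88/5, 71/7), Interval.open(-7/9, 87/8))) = Union(ProductSet(Interval(-88/5, 71/7), Interval.open(-7/9, 87/8)), ProductSet(Interval.Lopen(2*sqrt(2), 37/2), {-7/9, -4/25, 1/3, 87/8}))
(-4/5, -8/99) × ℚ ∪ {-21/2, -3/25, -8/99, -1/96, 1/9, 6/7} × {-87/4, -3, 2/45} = ((-4/5, -8/99) × ℚ) ∪ ({-21/2, -3/25, -8/99, -1/96, 1/9, 6/7} × {-87/4, -3, 2/45})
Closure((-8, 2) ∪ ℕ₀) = [-8, 2] ∪ ℕ₀ ∪ (ℕ₀ \ (-8, 2))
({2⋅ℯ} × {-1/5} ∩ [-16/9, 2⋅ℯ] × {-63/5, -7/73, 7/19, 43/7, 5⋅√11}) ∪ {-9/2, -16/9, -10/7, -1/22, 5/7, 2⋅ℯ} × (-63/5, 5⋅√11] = {-9/2, -16/9, -10/7, -1/22, 5/7, 2⋅ℯ} × (-63/5, 5⋅√11]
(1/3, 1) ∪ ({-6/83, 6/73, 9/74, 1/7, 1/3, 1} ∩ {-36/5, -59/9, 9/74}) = {9/74} ∪ (1/3, 1)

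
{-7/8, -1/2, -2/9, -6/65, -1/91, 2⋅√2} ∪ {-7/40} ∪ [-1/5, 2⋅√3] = {-7/8, -1/2, -2/9} ∪ [-1/5, 2⋅√3]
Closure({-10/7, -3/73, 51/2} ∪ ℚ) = ℝ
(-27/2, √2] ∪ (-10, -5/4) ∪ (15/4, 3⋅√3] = (-27/2, √2] ∪ (15/4, 3⋅√3]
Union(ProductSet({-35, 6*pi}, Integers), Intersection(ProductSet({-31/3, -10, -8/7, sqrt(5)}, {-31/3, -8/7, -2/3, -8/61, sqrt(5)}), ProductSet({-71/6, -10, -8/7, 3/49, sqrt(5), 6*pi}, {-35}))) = ProductSet({-35, 6*pi}, Integers)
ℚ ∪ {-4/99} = ℚ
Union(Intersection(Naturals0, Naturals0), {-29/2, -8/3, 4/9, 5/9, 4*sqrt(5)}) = Union({-29/2, -8/3, 4/9, 5/9, 4*sqrt(5)}, Naturals0)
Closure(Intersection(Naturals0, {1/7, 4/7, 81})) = {81}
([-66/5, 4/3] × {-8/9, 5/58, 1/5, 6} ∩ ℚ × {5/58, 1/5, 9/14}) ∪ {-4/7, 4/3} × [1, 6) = ({-4/7, 4/3} × [1, 6)) ∪ ((ℚ ∩ [-66/5, 4/3]) × {5/58, 1/5})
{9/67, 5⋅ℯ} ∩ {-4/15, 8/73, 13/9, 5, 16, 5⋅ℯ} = {5⋅ℯ}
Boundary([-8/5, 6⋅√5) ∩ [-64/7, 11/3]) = {-8/5, 11/3}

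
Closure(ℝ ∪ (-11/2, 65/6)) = (-∞, ∞)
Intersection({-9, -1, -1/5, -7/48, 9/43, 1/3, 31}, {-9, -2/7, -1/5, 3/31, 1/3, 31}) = {-9, -1/5, 1/3, 31}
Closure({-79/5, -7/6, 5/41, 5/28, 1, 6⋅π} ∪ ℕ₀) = {-79/5, -7/6, 5/41, 5/28, 6⋅π} ∪ ℕ₀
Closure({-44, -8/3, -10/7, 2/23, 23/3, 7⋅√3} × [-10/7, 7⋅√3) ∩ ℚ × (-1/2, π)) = {-44, -8/3, -10/7, 2/23, 23/3} × [-1/2, π]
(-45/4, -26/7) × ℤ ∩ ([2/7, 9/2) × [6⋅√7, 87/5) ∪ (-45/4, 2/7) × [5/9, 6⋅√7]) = (-45/4, -26/7) × {1, 2, …, 15}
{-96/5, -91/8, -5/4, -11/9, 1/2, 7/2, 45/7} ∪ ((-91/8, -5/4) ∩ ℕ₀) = {-96/5, -91/8, -5/4, -11/9, 1/2, 7/2, 45/7}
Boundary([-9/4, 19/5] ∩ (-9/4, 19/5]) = {-9/4, 19/5}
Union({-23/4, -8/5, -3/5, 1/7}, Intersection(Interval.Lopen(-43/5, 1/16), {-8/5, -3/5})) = {-23/4, -8/5, -3/5, 1/7}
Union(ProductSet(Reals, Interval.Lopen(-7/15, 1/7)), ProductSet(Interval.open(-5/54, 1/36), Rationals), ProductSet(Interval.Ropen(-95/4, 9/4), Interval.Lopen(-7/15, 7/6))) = Union(ProductSet(Interval.Ropen(-95/4, 9/4), Interval.Lopen(-7/15, 7/6)), ProductSet(Interval.open(-5/54, 1/36), Rationals), ProductSet(Reals, Interval.Lopen(-7/15, 1/7)))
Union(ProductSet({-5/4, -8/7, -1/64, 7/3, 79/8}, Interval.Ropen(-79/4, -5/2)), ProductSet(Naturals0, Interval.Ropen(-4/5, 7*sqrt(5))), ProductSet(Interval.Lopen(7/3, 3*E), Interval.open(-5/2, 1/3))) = Union(ProductSet({-5/4, -8/7, -1/64, 7/3, 79/8}, Interval.Ropen(-79/4, -5/2)), ProductSet(Interval.Lopen(7/3, 3*E), Interval.open(-5/2, 1/3)), ProductSet(Naturals0, Interval.Ropen(-4/5, 7*sqrt(5))))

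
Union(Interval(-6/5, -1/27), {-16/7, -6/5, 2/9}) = Union({-16/7, 2/9}, Interval(-6/5, -1/27))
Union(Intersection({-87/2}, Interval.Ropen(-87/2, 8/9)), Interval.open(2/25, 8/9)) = Union({-87/2}, Interval.open(2/25, 8/9))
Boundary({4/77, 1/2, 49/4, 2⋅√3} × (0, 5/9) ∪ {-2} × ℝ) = ({-2} × ℝ) ∪ ({4/77, 1/2, 49/4, 2⋅√3} × [0, 5/9])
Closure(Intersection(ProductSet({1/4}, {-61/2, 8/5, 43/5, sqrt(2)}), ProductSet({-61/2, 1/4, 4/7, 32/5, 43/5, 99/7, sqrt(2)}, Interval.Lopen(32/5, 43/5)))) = ProductSet({1/4}, {43/5})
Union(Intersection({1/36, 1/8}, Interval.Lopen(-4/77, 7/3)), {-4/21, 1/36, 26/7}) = {-4/21, 1/36, 1/8, 26/7}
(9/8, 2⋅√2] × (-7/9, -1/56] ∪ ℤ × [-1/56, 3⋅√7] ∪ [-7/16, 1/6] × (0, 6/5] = (ℤ × [-1/56, 3⋅√7]) ∪ ([-7/16, 1/6] × (0, 6/5]) ∪ ((9/8, 2⋅√2] × (-7/9, -1/56])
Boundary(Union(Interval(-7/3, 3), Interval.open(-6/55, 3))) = {-7/3, 3}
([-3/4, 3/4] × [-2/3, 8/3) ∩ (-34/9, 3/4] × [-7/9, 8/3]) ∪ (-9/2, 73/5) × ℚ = ((-9/2, 73/5) × ℚ) ∪ ([-3/4, 3/4] × [-2/3, 8/3))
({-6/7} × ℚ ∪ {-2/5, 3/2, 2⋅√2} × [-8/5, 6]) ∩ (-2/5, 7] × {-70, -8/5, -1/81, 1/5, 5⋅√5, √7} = {3/2, 2⋅√2} × {-8/5, -1/81, 1/5, √7}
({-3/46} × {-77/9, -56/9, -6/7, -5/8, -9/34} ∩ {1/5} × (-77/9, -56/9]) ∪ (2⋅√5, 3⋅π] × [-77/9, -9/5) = (2⋅√5, 3⋅π] × [-77/9, -9/5)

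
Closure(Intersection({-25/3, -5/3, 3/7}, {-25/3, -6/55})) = {-25/3}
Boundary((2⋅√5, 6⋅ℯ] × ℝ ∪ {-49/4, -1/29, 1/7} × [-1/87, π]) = ({-49/4, -1/29, 1/7} × [-1/87, π]) ∪ ({2⋅√5, 6⋅ℯ} × ℝ)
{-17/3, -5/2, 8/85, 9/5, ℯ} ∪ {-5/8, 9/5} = {-17/3, -5/2, -5/8, 8/85, 9/5, ℯ}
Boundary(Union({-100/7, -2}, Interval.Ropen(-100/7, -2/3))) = {-100/7, -2/3}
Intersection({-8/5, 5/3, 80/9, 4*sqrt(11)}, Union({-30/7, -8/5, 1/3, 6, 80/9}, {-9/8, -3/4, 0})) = {-8/5, 80/9}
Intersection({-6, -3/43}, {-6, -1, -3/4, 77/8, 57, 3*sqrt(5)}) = {-6}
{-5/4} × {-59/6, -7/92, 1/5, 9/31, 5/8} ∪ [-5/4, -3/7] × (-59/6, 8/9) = ({-5/4} × {-59/6, -7/92, 1/5, 9/31, 5/8}) ∪ ([-5/4, -3/7] × (-59/6, 8/9))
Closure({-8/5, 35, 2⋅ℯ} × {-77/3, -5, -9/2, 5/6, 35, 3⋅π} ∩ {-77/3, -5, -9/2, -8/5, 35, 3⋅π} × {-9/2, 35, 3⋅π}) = {-8/5, 35} × {-9/2, 35, 3⋅π}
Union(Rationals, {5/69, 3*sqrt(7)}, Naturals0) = Union({3*sqrt(7)}, Rationals)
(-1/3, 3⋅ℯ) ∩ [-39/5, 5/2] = (-1/3, 5/2]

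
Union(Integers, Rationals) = Rationals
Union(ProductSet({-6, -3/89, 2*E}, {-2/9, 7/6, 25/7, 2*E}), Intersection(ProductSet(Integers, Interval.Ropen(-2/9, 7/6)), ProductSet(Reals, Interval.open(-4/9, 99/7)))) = Union(ProductSet({-6, -3/89, 2*E}, {-2/9, 7/6, 25/7, 2*E}), ProductSet(Integers, Interval.Ropen(-2/9, 7/6)))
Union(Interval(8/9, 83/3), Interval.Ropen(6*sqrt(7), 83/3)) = Interval(8/9, 83/3)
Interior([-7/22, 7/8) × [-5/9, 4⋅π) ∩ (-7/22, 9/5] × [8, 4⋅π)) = (-7/22, 7/8) × (8, 4⋅π)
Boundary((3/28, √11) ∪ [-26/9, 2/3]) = {-26/9, √11}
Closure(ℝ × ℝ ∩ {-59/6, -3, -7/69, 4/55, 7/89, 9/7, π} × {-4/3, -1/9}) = {-59/6, -3, -7/69, 4/55, 7/89, 9/7, π} × {-4/3, -1/9}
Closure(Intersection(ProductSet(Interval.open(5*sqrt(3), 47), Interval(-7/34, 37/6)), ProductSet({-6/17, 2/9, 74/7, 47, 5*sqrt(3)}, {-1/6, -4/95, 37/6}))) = ProductSet({74/7}, {-1/6, -4/95, 37/6})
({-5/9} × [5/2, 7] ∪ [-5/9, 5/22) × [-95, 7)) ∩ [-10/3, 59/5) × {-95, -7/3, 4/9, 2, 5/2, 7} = ({-5/9} × {5/2, 7}) ∪ ([-5/9, 5/22) × {-95, -7/3, 4/9, 2, 5/2})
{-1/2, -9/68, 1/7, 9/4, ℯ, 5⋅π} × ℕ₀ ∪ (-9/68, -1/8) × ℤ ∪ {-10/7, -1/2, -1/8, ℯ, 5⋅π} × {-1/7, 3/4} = ((-9/68, -1/8) × ℤ) ∪ ({-1/2, -9/68, 1/7, 9/4, ℯ, 5⋅π} × ℕ₀) ∪ ({-10/7, -1/2, -1/8, ℯ, 5⋅π} × {-1/7, 3/4})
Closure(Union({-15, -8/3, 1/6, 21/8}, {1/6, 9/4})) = {-15, -8/3, 1/6, 9/4, 21/8}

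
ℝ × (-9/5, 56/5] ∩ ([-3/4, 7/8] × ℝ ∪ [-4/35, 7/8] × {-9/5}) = [-3/4, 7/8] × (-9/5, 56/5]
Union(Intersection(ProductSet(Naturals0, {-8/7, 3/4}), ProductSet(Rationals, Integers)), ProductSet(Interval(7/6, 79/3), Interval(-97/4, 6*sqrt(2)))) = ProductSet(Interval(7/6, 79/3), Interval(-97/4, 6*sqrt(2)))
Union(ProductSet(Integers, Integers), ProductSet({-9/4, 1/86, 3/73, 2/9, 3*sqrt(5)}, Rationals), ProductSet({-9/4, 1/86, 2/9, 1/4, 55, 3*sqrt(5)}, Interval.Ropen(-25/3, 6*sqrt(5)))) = Union(ProductSet({-9/4, 1/86, 3/73, 2/9, 3*sqrt(5)}, Rationals), ProductSet({-9/4, 1/86, 2/9, 1/4, 55, 3*sqrt(5)}, Interval.Ropen(-25/3, 6*sqrt(5))), ProductSet(Integers, Integers))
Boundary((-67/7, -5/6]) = {-67/7, -5/6}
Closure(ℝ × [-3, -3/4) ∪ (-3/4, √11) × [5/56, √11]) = (ℝ × [-3, -3/4]) ∪ ([-3/4, √11] × [5/56, √11])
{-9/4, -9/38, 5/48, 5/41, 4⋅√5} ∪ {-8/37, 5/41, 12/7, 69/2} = {-9/4, -9/38, -8/37, 5/48, 5/41, 12/7, 69/2, 4⋅√5}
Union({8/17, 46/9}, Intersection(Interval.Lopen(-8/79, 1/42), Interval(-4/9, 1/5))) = Union({8/17, 46/9}, Interval.Lopen(-8/79, 1/42))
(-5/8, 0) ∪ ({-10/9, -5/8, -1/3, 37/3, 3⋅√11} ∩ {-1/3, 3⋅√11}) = (-5/8, 0) ∪ {3⋅√11}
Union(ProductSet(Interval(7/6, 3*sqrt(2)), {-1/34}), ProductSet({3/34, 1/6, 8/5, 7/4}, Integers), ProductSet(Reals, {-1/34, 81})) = Union(ProductSet({3/34, 1/6, 8/5, 7/4}, Integers), ProductSet(Reals, {-1/34, 81}))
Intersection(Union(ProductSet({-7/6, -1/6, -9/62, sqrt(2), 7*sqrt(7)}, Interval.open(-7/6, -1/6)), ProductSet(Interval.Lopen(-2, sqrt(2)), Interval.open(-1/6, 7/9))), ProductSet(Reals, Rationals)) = Union(ProductSet({-7/6, -1/6, -9/62, sqrt(2), 7*sqrt(7)}, Intersection(Interval.open(-7/6, -1/6), Rationals)), ProductSet(Interval.Lopen(-2, sqrt(2)), Intersection(Interval.open(-1/6, 7/9), Rationals)))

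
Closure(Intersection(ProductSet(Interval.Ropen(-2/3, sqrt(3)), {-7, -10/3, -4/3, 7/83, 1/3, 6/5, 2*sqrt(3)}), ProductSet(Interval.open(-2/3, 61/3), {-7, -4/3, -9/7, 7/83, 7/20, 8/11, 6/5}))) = ProductSet(Interval(-2/3, sqrt(3)), {-7, -4/3, 7/83, 6/5})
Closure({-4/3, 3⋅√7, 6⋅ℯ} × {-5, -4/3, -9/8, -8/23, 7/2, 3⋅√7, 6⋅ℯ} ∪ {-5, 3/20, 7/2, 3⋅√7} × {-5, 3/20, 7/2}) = ({-5, 3/20, 7/2, 3⋅√7} × {-5, 3/20, 7/2}) ∪ ({-4/3, 3⋅√7, 6⋅ℯ} × {-5, -4/3, -9/8, -8/23, 7/2, 3⋅√7, 6⋅ℯ})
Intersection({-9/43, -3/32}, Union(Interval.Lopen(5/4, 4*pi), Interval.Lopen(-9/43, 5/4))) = {-3/32}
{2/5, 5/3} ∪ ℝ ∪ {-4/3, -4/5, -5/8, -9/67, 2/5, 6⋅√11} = ℝ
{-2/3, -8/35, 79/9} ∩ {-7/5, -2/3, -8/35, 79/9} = {-2/3, -8/35, 79/9}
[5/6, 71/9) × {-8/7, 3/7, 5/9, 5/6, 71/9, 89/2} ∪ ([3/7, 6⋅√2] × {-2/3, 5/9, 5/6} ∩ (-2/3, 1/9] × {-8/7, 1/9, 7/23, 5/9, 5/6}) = [5/6, 71/9) × {-8/7, 3/7, 5/9, 5/6, 71/9, 89/2}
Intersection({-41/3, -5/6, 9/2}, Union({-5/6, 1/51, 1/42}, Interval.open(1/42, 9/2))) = {-5/6}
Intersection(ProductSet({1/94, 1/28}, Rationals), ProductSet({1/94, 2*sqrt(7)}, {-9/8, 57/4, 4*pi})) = ProductSet({1/94}, {-9/8, 57/4})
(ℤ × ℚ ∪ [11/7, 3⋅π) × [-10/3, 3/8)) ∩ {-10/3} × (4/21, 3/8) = ∅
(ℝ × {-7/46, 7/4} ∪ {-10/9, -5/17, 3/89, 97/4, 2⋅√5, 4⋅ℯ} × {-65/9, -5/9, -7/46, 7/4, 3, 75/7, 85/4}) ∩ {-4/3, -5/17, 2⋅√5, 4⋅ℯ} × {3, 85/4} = {-5/17, 2⋅√5, 4⋅ℯ} × {3, 85/4}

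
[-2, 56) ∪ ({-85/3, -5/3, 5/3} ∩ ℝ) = {-85/3} ∪ [-2, 56)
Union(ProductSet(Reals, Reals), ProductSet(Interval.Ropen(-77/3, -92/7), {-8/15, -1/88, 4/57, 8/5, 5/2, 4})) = ProductSet(Reals, Reals)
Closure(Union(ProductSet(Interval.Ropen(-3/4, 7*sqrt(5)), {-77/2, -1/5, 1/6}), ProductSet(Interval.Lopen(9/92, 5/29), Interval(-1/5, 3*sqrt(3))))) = Union(ProductSet(Interval(-3/4, 7*sqrt(5)), {-77/2, -1/5, 1/6}), ProductSet(Interval(9/92, 5/29), Interval(-1/5, 3*sqrt(3))))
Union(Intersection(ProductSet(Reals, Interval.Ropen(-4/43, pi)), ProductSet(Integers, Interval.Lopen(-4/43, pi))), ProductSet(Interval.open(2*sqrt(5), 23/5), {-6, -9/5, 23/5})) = Union(ProductSet(Integers, Interval.open(-4/43, pi)), ProductSet(Interval.open(2*sqrt(5), 23/5), {-6, -9/5, 23/5}))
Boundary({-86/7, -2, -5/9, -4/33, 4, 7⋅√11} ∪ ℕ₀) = {-86/7, -2, -5/9, -4/33, 7⋅√11} ∪ ℕ₀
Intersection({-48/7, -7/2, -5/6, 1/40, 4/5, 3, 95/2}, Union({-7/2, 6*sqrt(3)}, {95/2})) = {-7/2, 95/2}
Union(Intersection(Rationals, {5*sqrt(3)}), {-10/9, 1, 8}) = {-10/9, 1, 8}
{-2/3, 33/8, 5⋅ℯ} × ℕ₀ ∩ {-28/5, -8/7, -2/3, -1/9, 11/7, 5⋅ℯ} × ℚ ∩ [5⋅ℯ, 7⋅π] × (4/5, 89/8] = {5⋅ℯ} × {1, 2, …, 11}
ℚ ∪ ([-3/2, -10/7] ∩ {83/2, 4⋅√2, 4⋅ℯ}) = ℚ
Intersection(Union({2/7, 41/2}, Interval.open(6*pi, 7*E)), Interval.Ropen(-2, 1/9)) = EmptySet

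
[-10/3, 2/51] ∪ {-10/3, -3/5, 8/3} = [-10/3, 2/51] ∪ {8/3}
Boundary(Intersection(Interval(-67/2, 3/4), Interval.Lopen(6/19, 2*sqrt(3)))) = {6/19, 3/4}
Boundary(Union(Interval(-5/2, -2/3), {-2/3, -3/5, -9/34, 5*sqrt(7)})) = {-5/2, -2/3, -3/5, -9/34, 5*sqrt(7)}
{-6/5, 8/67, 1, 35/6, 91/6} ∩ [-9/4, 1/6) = {-6/5, 8/67}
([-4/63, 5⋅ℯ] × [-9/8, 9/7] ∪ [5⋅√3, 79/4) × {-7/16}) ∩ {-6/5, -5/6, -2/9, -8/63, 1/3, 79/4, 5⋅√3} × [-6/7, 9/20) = {1/3, 5⋅√3} × [-6/7, 9/20)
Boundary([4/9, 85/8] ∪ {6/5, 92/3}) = {4/9, 85/8, 92/3}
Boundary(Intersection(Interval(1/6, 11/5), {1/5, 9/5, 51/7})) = {1/5, 9/5}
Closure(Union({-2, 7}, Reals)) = Reals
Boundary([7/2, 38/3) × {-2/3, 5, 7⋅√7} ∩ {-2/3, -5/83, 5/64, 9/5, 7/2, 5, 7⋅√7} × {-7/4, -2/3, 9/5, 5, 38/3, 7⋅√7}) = {7/2, 5} × {-2/3, 5, 7⋅√7}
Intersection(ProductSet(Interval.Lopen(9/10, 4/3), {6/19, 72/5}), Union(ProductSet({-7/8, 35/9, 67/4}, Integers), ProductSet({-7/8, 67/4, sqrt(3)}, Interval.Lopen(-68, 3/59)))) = EmptySet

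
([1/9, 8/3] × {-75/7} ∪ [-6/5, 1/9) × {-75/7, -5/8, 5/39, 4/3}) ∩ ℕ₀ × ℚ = ({1, 2} × {-75/7}) ∪ ({0} × {-75/7, -5/8, 5/39, 4/3})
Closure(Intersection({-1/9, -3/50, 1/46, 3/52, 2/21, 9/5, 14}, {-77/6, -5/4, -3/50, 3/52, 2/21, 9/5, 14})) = {-3/50, 3/52, 2/21, 9/5, 14}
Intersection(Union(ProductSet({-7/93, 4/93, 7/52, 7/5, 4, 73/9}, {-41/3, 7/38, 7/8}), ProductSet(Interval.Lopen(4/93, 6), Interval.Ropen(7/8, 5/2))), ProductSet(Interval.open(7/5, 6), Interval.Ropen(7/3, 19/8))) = ProductSet(Interval.open(7/5, 6), Interval.Ropen(7/3, 19/8))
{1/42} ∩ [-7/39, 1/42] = {1/42}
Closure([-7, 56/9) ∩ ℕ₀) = {0, 1, …, 6}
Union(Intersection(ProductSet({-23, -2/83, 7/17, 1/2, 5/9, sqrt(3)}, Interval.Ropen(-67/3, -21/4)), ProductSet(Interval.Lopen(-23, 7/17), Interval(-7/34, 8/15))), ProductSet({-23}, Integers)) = ProductSet({-23}, Integers)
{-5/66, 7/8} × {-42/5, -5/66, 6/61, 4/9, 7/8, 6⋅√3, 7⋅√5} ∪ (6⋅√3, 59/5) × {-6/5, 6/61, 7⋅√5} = ((6⋅√3, 59/5) × {-6/5, 6/61, 7⋅√5}) ∪ ({-5/66, 7/8} × {-42/5, -5/66, 6/61, 4/9, 7/8, 6⋅√3, 7⋅√5})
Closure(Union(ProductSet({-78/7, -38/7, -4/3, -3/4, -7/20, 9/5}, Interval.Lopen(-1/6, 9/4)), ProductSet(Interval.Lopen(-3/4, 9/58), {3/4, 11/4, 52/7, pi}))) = Union(ProductSet({-78/7, -38/7, -4/3, -3/4, -7/20, 9/5}, Interval(-1/6, 9/4)), ProductSet(Interval(-3/4, 9/58), {3/4, 11/4, 52/7, pi}))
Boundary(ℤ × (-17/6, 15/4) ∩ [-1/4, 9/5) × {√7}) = {0, 1} × {√7}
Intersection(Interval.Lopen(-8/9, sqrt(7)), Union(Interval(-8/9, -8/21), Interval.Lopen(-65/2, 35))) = Interval.Lopen(-8/9, sqrt(7))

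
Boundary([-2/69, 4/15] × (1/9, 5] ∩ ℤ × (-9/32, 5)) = {0} × [1/9, 5]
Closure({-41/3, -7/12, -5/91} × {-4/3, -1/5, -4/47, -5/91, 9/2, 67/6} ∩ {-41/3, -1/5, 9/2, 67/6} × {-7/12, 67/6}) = {-41/3} × {67/6}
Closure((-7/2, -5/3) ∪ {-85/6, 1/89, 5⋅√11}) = {-85/6, 1/89, 5⋅√11} ∪ [-7/2, -5/3]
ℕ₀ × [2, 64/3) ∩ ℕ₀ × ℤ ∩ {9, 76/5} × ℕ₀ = {9} × {2, 3, …, 21}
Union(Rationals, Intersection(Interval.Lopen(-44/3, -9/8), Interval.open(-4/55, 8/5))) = Rationals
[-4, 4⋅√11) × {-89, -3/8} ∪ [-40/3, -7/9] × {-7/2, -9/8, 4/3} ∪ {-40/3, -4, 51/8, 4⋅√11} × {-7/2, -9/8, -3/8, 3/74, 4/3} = ([-40/3, -7/9] × {-7/2, -9/8, 4/3}) ∪ ([-4, 4⋅√11) × {-89, -3/8}) ∪ ({-40/3, -4, 51/8, 4⋅√11} × {-7/2, -9/8, -3/8, 3/74, 4/3})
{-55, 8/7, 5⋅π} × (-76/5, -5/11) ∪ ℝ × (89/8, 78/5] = (ℝ × (89/8, 78/5]) ∪ ({-55, 8/7, 5⋅π} × (-76/5, -5/11))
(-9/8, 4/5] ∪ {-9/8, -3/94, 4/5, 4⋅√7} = [-9/8, 4/5] ∪ {4⋅√7}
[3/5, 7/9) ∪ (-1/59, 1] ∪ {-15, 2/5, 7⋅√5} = {-15, 7⋅√5} ∪ (-1/59, 1]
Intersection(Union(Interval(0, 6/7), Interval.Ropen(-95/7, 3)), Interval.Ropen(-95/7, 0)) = Interval.Ropen(-95/7, 0)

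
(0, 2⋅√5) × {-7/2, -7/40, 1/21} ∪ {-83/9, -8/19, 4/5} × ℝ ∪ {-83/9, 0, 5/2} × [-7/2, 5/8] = ({-83/9, -8/19, 4/5} × ℝ) ∪ ({-83/9, 0, 5/2} × [-7/2, 5/8]) ∪ ((0, 2⋅√5) × {-7/2, -7/40, 1/21})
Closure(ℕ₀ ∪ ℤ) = ℤ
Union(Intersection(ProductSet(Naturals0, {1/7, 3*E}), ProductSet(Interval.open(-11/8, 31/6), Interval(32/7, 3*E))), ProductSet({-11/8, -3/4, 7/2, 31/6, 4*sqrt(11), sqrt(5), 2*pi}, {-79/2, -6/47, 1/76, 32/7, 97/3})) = Union(ProductSet({-11/8, -3/4, 7/2, 31/6, 4*sqrt(11), sqrt(5), 2*pi}, {-79/2, -6/47, 1/76, 32/7, 97/3}), ProductSet(Range(0, 6, 1), {3*E}))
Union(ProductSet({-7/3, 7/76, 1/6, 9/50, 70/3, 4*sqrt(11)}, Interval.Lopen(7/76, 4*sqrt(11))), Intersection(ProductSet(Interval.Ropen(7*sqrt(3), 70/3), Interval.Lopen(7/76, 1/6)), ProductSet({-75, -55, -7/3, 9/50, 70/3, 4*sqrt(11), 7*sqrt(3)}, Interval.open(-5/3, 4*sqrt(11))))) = Union(ProductSet({4*sqrt(11), 7*sqrt(3)}, Interval.Lopen(7/76, 1/6)), ProductSet({-7/3, 7/76, 1/6, 9/50, 70/3, 4*sqrt(11)}, Interval.Lopen(7/76, 4*sqrt(11))))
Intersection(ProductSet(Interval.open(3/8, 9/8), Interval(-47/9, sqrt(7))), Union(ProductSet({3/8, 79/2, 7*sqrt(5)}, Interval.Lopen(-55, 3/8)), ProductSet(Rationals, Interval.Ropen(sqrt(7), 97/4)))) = ProductSet(Intersection(Interval.open(3/8, 9/8), Rationals), {sqrt(7)})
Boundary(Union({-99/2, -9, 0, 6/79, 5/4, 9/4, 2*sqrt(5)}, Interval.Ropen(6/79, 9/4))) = {-99/2, -9, 0, 6/79, 9/4, 2*sqrt(5)}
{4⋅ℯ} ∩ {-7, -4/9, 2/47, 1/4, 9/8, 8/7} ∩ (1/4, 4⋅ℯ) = ∅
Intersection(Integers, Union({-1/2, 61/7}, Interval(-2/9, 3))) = Range(0, 4, 1)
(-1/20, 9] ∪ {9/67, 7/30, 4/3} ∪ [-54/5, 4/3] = [-54/5, 9]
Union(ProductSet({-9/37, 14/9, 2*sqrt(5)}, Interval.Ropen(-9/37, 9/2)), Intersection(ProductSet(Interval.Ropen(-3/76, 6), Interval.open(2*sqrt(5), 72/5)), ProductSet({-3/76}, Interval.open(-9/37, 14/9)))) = ProductSet({-9/37, 14/9, 2*sqrt(5)}, Interval.Ropen(-9/37, 9/2))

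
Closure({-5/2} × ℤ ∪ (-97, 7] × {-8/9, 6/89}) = ({-5/2} × ℤ) ∪ ([-97, 7] × {-8/9, 6/89})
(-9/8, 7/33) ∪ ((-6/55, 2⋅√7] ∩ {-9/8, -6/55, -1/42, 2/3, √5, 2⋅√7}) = (-9/8, 7/33) ∪ {2/3, √5, 2⋅√7}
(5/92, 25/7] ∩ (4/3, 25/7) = (4/3, 25/7)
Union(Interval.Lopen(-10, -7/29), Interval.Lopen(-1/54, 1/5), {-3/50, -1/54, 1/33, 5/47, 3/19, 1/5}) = Union({-3/50}, Interval.Lopen(-10, -7/29), Interval(-1/54, 1/5))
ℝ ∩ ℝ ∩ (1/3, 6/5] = (1/3, 6/5]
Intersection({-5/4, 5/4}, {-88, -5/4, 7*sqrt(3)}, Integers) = EmptySet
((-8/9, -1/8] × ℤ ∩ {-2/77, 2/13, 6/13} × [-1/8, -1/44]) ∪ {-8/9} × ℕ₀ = {-8/9} × ℕ₀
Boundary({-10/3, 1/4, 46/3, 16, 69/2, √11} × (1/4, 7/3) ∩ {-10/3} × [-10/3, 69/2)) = {-10/3} × [1/4, 7/3]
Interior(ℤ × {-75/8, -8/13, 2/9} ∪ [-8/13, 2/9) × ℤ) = ∅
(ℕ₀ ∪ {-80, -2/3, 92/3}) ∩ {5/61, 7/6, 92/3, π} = {92/3}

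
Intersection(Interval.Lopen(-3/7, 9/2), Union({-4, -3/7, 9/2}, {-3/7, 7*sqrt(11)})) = {9/2}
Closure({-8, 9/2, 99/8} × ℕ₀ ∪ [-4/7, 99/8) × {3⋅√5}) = ({-8, 9/2, 99/8} × ℕ₀) ∪ ([-4/7, 99/8] × {3⋅√5})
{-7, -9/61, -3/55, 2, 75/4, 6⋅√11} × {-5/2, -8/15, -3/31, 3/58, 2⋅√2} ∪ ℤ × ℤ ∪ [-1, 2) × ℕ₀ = (ℤ × ℤ) ∪ ([-1, 2) × ℕ₀) ∪ ({-7, -9/61, -3/55, 2, 75/4, 6⋅√11} × {-5/2, -8/15, -3/31, 3/58, 2⋅√2})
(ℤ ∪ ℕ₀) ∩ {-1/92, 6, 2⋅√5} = {6}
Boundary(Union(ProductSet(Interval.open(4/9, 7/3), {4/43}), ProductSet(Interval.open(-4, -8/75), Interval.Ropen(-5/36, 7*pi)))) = Union(ProductSet({-4, -8/75}, Interval(-5/36, 7*pi)), ProductSet(Interval(-4, -8/75), {-5/36, 7*pi}), ProductSet(Interval(4/9, 7/3), {4/43}))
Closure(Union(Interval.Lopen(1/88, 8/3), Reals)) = Interval(-oo, oo)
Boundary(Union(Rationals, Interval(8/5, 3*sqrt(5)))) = Union(Interval(-oo, 8/5), Interval(3*sqrt(5), oo))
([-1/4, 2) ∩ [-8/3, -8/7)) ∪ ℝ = ℝ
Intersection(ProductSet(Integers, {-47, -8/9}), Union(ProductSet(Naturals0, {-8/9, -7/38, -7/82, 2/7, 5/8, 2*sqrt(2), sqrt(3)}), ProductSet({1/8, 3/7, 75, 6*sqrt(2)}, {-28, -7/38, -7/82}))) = ProductSet(Naturals0, {-8/9})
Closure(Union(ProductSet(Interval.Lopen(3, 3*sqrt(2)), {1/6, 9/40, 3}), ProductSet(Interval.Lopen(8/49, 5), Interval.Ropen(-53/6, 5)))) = Union(ProductSet({8/49, 5}, Interval(-53/6, 5)), ProductSet(Interval(8/49, 5), {-53/6, 5}), ProductSet(Interval.Lopen(8/49, 5), Interval.Ropen(-53/6, 5)))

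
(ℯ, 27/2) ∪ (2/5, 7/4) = (2/5, 7/4) ∪ (ℯ, 27/2)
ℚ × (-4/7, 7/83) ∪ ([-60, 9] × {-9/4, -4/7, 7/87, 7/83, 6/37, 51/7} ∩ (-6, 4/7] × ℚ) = (ℚ × (-4/7, 7/83)) ∪ ((-6, 4/7] × {-9/4, -4/7, 7/87, 7/83, 6/37, 51/7})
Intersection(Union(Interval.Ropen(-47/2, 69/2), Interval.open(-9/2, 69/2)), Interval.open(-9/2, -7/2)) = Interval.open(-9/2, -7/2)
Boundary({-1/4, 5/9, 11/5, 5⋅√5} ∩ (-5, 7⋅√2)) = {-1/4, 5/9, 11/5}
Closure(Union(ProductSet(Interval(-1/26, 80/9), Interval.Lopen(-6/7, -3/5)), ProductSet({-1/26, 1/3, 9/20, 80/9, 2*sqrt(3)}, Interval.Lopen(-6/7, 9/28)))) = Union(ProductSet({-1/26, 1/3, 9/20, 80/9, 2*sqrt(3)}, Interval(-6/7, 9/28)), ProductSet(Interval(-1/26, 80/9), Interval(-6/7, -3/5)))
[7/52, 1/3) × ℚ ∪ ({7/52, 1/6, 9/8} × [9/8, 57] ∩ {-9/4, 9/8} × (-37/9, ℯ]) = ([7/52, 1/3) × ℚ) ∪ ({9/8} × [9/8, ℯ])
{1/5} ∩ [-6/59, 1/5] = {1/5}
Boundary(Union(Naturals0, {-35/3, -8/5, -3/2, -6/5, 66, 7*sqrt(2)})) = Union({-35/3, -8/5, -3/2, -6/5, 7*sqrt(2)}, Naturals0)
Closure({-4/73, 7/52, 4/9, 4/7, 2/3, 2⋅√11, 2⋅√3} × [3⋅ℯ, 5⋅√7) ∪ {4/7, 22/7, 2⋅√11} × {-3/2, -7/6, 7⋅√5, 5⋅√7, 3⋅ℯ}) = ({4/7, 22/7, 2⋅√11} × {-3/2, -7/6, 7⋅√5, 5⋅√7, 3⋅ℯ}) ∪ ({-4/73, 7/52, 4/9, 4/7, 2/3, 2⋅√11, 2⋅√3} × [3⋅ℯ, 5⋅√7])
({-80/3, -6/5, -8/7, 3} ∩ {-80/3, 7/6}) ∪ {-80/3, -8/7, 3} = {-80/3, -8/7, 3}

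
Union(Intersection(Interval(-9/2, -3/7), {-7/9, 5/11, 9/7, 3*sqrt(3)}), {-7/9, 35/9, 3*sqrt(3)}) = {-7/9, 35/9, 3*sqrt(3)}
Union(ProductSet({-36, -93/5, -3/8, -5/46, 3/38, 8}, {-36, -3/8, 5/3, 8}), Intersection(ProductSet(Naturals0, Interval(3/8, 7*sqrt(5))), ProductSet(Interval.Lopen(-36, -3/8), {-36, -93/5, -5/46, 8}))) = ProductSet({-36, -93/5, -3/8, -5/46, 3/38, 8}, {-36, -3/8, 5/3, 8})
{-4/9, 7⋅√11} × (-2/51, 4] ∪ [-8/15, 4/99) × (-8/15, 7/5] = ([-8/15, 4/99) × (-8/15, 7/5]) ∪ ({-4/9, 7⋅√11} × (-2/51, 4])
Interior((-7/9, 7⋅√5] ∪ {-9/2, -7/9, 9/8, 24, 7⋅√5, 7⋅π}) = (-7/9, 7⋅√5)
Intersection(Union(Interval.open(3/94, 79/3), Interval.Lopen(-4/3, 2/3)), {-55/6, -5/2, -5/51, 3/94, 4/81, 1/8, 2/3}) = {-5/51, 3/94, 4/81, 1/8, 2/3}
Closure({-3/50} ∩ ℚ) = {-3/50}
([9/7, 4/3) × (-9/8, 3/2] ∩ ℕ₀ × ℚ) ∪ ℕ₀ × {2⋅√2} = ℕ₀ × {2⋅√2}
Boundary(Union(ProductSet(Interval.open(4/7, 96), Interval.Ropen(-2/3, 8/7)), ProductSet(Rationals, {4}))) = Union(ProductSet({4/7, 96}, Interval(-2/3, 8/7)), ProductSet(Interval(4/7, 96), {-2/3, 8/7}), ProductSet(Interval(-oo, oo), {4}))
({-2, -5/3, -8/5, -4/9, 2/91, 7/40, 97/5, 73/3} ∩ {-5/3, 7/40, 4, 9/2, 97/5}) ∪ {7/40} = {-5/3, 7/40, 97/5}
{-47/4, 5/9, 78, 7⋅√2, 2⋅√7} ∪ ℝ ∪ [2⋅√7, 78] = (-∞, ∞)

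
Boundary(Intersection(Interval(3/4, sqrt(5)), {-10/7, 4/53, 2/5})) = EmptySet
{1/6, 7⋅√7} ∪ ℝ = ℝ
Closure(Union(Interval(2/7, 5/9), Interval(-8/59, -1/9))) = Union(Interval(-8/59, -1/9), Interval(2/7, 5/9))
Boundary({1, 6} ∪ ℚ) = ℝ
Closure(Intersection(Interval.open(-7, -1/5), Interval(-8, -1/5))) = Interval(-7, -1/5)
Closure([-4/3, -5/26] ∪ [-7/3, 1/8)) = [-7/3, 1/8]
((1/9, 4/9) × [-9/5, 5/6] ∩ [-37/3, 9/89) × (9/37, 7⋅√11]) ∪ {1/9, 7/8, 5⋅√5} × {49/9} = {1/9, 7/8, 5⋅√5} × {49/9}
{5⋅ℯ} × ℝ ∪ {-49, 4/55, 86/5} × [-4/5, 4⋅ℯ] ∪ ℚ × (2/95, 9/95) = ({5⋅ℯ} × ℝ) ∪ (ℚ × (2/95, 9/95)) ∪ ({-49, 4/55, 86/5} × [-4/5, 4⋅ℯ])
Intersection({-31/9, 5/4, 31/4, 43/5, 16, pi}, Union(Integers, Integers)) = {16}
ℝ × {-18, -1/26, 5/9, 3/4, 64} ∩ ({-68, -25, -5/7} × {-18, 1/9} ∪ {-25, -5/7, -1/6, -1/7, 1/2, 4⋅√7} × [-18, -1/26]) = ({-68, -25, -5/7} × {-18}) ∪ ({-25, -5/7, -1/6, -1/7, 1/2, 4⋅√7} × {-18, -1/26})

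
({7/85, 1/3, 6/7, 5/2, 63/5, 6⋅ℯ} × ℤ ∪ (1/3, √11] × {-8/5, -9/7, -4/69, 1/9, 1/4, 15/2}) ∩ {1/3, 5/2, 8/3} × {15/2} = {5/2, 8/3} × {15/2}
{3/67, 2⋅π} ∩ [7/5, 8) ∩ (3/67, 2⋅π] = {2⋅π}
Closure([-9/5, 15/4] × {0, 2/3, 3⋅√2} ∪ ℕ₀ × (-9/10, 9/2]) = (ℕ₀ × [-9/10, 9/2]) ∪ ([-9/5, 15/4] × {0, 2/3, 3⋅√2})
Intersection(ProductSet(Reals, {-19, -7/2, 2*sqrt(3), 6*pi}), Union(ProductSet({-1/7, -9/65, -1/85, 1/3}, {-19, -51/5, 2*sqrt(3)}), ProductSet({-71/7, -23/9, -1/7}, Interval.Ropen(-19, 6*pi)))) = Union(ProductSet({-71/7, -23/9, -1/7}, {-19, -7/2, 2*sqrt(3)}), ProductSet({-1/7, -9/65, -1/85, 1/3}, {-19, 2*sqrt(3)}))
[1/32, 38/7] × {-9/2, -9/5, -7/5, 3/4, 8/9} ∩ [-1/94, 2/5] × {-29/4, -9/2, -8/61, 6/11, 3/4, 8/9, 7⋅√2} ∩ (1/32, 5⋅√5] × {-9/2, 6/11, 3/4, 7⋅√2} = (1/32, 2/5] × {-9/2, 3/4}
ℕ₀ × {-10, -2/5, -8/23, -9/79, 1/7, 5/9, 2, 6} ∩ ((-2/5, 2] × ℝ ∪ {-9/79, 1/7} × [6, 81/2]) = {0, 1, 2} × {-10, -2/5, -8/23, -9/79, 1/7, 5/9, 2, 6}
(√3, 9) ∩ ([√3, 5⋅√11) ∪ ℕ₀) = (√3, 9) ∪ {2, 3, …, 8}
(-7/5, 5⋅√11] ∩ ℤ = {-1, 0, …, 16}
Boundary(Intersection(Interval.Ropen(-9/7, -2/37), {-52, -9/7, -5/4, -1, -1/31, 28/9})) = {-9/7, -5/4, -1}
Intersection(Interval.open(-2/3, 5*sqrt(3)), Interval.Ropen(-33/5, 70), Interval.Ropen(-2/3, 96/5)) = Interval.open(-2/3, 5*sqrt(3))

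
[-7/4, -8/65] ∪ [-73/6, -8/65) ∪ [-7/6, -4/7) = [-73/6, -8/65]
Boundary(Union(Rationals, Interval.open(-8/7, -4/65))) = Union(Interval(-oo, -8/7), Interval(-4/65, oo))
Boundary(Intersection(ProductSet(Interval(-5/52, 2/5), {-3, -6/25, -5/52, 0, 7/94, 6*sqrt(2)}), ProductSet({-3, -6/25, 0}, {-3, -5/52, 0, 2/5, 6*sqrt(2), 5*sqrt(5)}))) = ProductSet({0}, {-3, -5/52, 0, 6*sqrt(2)})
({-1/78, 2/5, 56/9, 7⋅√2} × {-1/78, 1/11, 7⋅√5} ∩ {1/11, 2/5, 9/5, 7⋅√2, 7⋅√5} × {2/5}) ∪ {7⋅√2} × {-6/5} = {7⋅√2} × {-6/5}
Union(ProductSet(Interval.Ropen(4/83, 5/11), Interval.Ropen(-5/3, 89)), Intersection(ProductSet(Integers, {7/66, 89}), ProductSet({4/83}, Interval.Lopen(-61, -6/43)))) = ProductSet(Interval.Ropen(4/83, 5/11), Interval.Ropen(-5/3, 89))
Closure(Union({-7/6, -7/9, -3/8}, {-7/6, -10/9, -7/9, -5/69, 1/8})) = {-7/6, -10/9, -7/9, -3/8, -5/69, 1/8}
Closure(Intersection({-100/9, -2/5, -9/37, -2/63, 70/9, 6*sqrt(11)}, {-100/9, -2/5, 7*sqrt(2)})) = {-100/9, -2/5}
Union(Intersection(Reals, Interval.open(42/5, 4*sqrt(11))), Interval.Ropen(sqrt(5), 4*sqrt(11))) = Interval.Ropen(sqrt(5), 4*sqrt(11))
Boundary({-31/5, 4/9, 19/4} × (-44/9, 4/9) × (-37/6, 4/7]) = {-31/5, 4/9, 19/4} × [-44/9, 4/9] × [-37/6, 4/7]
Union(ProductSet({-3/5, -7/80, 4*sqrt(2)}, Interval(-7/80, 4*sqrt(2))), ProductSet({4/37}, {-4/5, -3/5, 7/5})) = Union(ProductSet({4/37}, {-4/5, -3/5, 7/5}), ProductSet({-3/5, -7/80, 4*sqrt(2)}, Interval(-7/80, 4*sqrt(2))))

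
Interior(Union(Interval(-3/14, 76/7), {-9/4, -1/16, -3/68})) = Interval.open(-3/14, 76/7)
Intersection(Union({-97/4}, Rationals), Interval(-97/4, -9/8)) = Intersection(Interval(-97/4, -9/8), Rationals)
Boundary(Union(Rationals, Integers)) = Reals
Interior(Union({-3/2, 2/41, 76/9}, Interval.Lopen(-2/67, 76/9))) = Interval.open(-2/67, 76/9)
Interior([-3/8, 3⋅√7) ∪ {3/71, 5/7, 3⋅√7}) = (-3/8, 3⋅√7)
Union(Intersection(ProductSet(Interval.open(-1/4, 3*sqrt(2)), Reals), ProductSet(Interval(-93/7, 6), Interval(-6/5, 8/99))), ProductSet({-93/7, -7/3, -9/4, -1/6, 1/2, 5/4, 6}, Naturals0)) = Union(ProductSet({-93/7, -7/3, -9/4, -1/6, 1/2, 5/4, 6}, Naturals0), ProductSet(Interval.open(-1/4, 3*sqrt(2)), Interval(-6/5, 8/99)))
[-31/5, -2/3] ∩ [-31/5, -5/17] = [-31/5, -2/3]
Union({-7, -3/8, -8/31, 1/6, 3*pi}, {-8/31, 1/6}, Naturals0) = Union({-7, -3/8, -8/31, 1/6, 3*pi}, Naturals0)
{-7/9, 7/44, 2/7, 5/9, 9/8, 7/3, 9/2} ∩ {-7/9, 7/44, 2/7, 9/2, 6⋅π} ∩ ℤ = ∅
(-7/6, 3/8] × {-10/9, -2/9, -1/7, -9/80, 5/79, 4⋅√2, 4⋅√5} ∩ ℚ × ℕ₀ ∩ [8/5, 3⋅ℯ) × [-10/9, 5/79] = ∅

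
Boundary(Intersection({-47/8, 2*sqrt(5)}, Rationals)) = {-47/8}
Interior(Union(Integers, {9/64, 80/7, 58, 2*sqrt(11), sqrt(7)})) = EmptySet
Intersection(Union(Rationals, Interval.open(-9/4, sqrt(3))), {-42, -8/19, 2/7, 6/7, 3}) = {-42, -8/19, 2/7, 6/7, 3}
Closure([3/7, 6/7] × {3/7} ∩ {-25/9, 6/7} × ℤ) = ∅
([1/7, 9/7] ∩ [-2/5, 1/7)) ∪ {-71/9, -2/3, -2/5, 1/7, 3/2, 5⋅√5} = {-71/9, -2/3, -2/5, 1/7, 3/2, 5⋅√5}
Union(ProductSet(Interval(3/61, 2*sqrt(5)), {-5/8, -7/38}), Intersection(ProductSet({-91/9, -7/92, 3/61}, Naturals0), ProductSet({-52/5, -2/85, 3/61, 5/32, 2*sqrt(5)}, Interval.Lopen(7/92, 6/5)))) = Union(ProductSet({3/61}, Range(1, 2, 1)), ProductSet(Interval(3/61, 2*sqrt(5)), {-5/8, -7/38}))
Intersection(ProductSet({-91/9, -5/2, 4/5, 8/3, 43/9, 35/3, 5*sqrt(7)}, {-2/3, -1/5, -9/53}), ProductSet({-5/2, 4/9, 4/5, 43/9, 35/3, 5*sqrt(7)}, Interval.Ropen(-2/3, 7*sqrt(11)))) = ProductSet({-5/2, 4/5, 43/9, 35/3, 5*sqrt(7)}, {-2/3, -1/5, -9/53})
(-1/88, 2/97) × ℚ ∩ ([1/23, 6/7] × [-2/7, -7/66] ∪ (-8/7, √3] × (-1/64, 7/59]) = (-1/88, 2/97) × (ℚ ∩ (-1/64, 7/59])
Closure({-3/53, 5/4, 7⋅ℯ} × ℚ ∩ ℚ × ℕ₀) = {-3/53, 5/4} × ℕ₀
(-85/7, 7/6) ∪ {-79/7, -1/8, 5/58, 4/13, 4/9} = (-85/7, 7/6)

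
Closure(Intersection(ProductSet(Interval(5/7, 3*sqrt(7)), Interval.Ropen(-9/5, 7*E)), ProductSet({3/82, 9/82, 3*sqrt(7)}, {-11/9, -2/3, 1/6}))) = ProductSet({3*sqrt(7)}, {-11/9, -2/3, 1/6})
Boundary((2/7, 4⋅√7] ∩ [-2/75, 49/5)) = {2/7, 49/5}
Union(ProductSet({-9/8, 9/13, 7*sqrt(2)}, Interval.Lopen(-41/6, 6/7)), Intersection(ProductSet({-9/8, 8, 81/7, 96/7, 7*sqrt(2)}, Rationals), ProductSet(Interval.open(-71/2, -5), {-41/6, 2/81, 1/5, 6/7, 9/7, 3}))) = ProductSet({-9/8, 9/13, 7*sqrt(2)}, Interval.Lopen(-41/6, 6/7))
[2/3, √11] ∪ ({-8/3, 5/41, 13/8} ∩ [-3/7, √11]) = {5/41} ∪ [2/3, √11]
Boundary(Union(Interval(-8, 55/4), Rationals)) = Union(Interval(-oo, -8), Interval(55/4, oo))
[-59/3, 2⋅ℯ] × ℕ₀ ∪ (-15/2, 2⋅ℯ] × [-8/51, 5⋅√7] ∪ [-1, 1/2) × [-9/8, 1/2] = ([-59/3, 2⋅ℯ] × ℕ₀) ∪ ([-1, 1/2) × [-9/8, 1/2]) ∪ ((-15/2, 2⋅ℯ] × [-8/51, 5⋅√7])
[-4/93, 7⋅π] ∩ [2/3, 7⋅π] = [2/3, 7⋅π]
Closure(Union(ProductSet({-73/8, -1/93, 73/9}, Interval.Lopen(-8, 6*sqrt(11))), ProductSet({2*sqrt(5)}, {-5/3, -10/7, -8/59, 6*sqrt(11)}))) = Union(ProductSet({2*sqrt(5)}, {-5/3, -10/7, -8/59, 6*sqrt(11)}), ProductSet({-73/8, -1/93, 73/9}, Interval(-8, 6*sqrt(11))))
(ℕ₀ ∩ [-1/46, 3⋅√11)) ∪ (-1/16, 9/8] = (-1/16, 9/8] ∪ {0, 1, …, 9}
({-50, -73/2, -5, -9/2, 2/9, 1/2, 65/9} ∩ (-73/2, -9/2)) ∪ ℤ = ℤ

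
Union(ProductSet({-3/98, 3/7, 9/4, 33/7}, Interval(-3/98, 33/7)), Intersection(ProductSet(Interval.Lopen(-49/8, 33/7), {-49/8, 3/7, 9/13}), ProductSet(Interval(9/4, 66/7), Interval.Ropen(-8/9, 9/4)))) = Union(ProductSet({-3/98, 3/7, 9/4, 33/7}, Interval(-3/98, 33/7)), ProductSet(Interval(9/4, 33/7), {3/7, 9/13}))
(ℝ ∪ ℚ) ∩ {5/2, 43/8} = {5/2, 43/8}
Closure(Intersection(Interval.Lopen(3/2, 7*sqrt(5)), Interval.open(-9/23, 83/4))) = Interval(3/2, 7*sqrt(5))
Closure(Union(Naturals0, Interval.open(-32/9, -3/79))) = Union(Complement(Naturals0, Interval.open(-32/9, -3/79)), Interval(-32/9, -3/79), Naturals0)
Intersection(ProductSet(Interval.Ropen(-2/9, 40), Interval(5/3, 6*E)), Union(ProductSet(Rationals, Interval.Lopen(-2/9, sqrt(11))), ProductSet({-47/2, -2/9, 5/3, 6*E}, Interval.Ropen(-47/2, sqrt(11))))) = Union(ProductSet({-2/9, 5/3, 6*E}, Interval.Ropen(5/3, sqrt(11))), ProductSet(Intersection(Interval.Ropen(-2/9, 40), Rationals), Interval(5/3, sqrt(11))))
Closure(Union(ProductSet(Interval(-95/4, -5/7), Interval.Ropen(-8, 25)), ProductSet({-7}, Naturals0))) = Union(ProductSet({-7}, Union(Complement(Naturals0, Interval.open(-8, 25)), Naturals0)), ProductSet(Interval(-95/4, -5/7), Interval(-8, 25)))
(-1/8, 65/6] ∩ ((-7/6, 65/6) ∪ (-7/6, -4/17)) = (-1/8, 65/6)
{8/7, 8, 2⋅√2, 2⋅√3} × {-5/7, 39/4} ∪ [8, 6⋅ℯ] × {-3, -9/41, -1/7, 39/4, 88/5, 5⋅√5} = ({8/7, 8, 2⋅√2, 2⋅√3} × {-5/7, 39/4}) ∪ ([8, 6⋅ℯ] × {-3, -9/41, -1/7, 39/4, 88/5, 5⋅√5})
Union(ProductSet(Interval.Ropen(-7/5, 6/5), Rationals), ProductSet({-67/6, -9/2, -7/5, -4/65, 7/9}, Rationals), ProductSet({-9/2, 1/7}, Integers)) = ProductSet(Union({-67/6, -9/2}, Interval.Ropen(-7/5, 6/5)), Rationals)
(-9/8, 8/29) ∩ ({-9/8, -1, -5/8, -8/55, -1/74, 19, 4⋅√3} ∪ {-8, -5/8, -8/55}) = {-1, -5/8, -8/55, -1/74}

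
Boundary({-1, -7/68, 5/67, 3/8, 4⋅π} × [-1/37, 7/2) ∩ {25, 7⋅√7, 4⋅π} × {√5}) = {4⋅π} × {√5}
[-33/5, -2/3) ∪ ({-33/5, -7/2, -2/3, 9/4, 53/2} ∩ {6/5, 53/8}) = [-33/5, -2/3)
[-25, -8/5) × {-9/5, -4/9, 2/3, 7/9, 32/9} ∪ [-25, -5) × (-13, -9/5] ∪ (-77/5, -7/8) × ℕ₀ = ((-77/5, -7/8) × ℕ₀) ∪ ([-25, -5) × (-13, -9/5]) ∪ ([-25, -8/5) × {-9/5, -4/9, 2/3, 7/9, 32/9})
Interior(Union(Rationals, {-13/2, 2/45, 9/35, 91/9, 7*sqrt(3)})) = EmptySet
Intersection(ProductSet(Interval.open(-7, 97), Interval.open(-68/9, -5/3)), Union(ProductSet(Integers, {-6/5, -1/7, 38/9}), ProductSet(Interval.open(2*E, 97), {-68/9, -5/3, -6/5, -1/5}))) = EmptySet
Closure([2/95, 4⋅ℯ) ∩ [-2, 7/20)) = [2/95, 7/20]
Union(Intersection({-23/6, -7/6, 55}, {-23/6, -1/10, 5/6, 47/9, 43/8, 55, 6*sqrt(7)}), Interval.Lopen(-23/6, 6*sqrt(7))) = Union({55}, Interval(-23/6, 6*sqrt(7)))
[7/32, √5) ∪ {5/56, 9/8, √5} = {5/56} ∪ [7/32, √5]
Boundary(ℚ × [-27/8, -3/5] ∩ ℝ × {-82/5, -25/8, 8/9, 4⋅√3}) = ℝ × {-25/8}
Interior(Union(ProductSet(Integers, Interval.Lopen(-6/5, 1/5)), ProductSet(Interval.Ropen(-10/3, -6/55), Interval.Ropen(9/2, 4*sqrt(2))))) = ProductSet(Union(Complement(Interval.open(-10/3, -6/55), Integers), Interval.open(-10/3, -6/55)), Interval.open(9/2, 4*sqrt(2)))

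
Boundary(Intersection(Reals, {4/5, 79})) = {4/5, 79}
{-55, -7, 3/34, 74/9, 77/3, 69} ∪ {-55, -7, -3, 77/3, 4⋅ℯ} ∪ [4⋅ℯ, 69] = {-55, -7, -3, 3/34, 74/9} ∪ [4⋅ℯ, 69]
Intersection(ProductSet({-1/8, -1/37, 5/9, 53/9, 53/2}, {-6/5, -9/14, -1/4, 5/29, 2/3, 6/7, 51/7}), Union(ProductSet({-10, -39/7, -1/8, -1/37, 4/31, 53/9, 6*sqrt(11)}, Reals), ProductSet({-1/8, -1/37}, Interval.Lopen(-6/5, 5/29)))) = ProductSet({-1/8, -1/37, 53/9}, {-6/5, -9/14, -1/4, 5/29, 2/3, 6/7, 51/7})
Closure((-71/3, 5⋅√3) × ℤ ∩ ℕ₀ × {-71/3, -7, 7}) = {0, 1, …, 8} × {-7, 7}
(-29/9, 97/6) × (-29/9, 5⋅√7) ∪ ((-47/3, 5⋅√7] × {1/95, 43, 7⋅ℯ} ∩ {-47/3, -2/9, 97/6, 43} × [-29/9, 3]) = (-29/9, 97/6) × (-29/9, 5⋅√7)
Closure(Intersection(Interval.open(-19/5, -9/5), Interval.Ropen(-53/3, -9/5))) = Interval(-19/5, -9/5)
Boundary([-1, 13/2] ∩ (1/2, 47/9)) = {1/2, 47/9}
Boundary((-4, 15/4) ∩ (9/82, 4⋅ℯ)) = {9/82, 15/4}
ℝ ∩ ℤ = ℤ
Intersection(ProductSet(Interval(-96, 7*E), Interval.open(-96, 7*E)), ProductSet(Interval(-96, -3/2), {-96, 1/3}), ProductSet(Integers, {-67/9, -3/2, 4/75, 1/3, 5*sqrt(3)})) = ProductSet(Range(-96, -1, 1), {1/3})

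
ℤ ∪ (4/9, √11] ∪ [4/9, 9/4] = ℤ ∪ [4/9, √11]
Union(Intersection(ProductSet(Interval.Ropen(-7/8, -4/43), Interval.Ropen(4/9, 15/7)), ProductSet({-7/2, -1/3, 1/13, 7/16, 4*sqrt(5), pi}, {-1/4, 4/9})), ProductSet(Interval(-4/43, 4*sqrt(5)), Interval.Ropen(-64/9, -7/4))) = Union(ProductSet({-1/3}, {4/9}), ProductSet(Interval(-4/43, 4*sqrt(5)), Interval.Ropen(-64/9, -7/4)))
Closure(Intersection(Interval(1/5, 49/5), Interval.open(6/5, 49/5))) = Interval(6/5, 49/5)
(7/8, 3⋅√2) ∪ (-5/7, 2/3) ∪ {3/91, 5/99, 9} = (-5/7, 2/3) ∪ (7/8, 3⋅√2) ∪ {9}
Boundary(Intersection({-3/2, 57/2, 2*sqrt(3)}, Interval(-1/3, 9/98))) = EmptySet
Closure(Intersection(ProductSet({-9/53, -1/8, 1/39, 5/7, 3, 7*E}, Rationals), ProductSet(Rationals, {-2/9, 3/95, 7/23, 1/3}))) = ProductSet({-9/53, -1/8, 1/39, 5/7, 3}, {-2/9, 3/95, 7/23, 1/3})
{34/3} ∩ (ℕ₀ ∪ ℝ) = {34/3}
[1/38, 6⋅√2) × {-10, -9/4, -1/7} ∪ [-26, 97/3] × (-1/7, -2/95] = ([-26, 97/3] × (-1/7, -2/95]) ∪ ([1/38, 6⋅√2) × {-10, -9/4, -1/7})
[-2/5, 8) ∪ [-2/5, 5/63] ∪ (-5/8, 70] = (-5/8, 70]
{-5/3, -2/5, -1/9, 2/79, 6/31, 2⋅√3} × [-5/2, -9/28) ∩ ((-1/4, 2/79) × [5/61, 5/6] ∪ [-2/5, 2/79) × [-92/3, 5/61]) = {-2/5, -1/9} × [-5/2, -9/28)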